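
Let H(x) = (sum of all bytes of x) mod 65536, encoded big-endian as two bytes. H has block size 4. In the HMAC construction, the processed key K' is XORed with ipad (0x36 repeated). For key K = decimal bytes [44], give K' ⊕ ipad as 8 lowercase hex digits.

1a363636

Key decimal bytes [44] = 2c is 1 byte ≤ B = 4; zero-pad to 4 bytes: K' = 2c 00 00 00.
XOR each byte with 0x36: 2c⊕36=1a, 00⊕36=36, 00⊕36=36, 00⊕36=36.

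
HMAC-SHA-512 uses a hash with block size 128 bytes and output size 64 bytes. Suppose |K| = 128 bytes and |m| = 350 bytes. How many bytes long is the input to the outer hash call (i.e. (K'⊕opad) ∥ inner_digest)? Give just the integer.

Key is 128 ≤ 128 bytes, zero-padded: |K'| = 128.
Outer input = (K'⊕opad) ∥ H(inner) → 128 + 64 = 192 bytes.

192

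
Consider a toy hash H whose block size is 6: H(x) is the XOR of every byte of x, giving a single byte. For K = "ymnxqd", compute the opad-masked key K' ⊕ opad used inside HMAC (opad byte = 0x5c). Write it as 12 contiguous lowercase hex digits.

Key "ymnxqd" = 79 6d 6e 78 71 64 is exactly B = 6 bytes: K' = 79 6d 6e 78 71 64.
XOR each byte with 0x5c: 79⊕5c=25, 6d⊕5c=31, 6e⊕5c=32, 78⊕5c=24, 71⊕5c=2d, 64⊕5c=38.

253132242d38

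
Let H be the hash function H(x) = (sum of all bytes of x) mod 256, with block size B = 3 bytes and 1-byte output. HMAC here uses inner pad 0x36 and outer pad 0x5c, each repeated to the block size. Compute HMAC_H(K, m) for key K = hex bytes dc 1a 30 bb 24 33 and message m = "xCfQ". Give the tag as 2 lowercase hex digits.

Key hex bytes dc 1a 30 bb 24 33 is 6 bytes > B = 3, so hash it first: H(key) = 38, then zero-pad to 3 bytes: K' = 38 00 00.
K' ⊕ ipad = 0e 36 36.  K' ⊕ opad = 64 5c 5c.
Inner input = (K'⊕ipad) ∥ m = 0e 36 36 ∥ 78 43 66 51.
Inner hash: sum = 14+54+54+120+67+102+81 = 492; mod 256 = 236 → ec.
Outer input = (K'⊕opad) ∥ inner = 64 5c 5c ∥ ec.
Outer hash (tag): sum = 100+92+92+236 = 520; mod 256 = 8 → 08.

08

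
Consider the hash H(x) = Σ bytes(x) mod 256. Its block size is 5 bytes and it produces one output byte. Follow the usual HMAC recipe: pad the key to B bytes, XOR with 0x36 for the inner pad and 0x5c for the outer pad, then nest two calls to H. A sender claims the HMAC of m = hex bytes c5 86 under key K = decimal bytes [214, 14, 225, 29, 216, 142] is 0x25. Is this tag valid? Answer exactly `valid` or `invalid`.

valid

Key decimal bytes [214, 14, 225, 29, 216, 142] = d6 0e e1 1d d8 8e is 6 bytes > B = 5, so hash it first: H(key) = 48, then zero-pad to 5 bytes: K' = 48 00 00 00 00.
K' ⊕ ipad = 7e 36 36 36 36; K' ⊕ opad = 14 5c 5c 5c 5c.
Inner hash: sum = 126+54+54+54+54+197+134 = 673; mod 256 = 161 → a1.
Outer hash (recomputed tag): sum = 20+92+92+92+92+161 = 549; mod 256 = 37 → 25.
Recomputed tag = 25; claimed = 25 → match.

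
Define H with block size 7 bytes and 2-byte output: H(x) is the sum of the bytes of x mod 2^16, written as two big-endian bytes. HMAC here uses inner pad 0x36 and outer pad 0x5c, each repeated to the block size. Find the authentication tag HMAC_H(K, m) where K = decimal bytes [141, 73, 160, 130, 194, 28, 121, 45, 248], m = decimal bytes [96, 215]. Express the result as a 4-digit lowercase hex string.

0307

Key decimal bytes [141, 73, 160, 130, 194, 28, 121, 45, 248] = 8d 49 a0 82 c2 1c 79 2d f8 is 9 bytes > B = 7, so hash it first: H(key) = 04 74, then zero-pad to 7 bytes: K' = 04 74 00 00 00 00 00.
K' ⊕ ipad = 32 42 36 36 36 36 36.  K' ⊕ opad = 58 28 5c 5c 5c 5c 5c.
Inner input = (K'⊕ipad) ∥ m = 32 42 36 36 36 36 36 ∥ 60 d7.
Inner hash: sum = 50+66+54+54+54+54+54+96+215 = 697 → 02 b9.
Outer input = (K'⊕opad) ∥ inner = 58 28 5c 5c 5c 5c 5c ∥ 02 b9.
Outer hash (tag): sum = 88+40+92+92+92+92+92+2+185 = 775 → 03 07.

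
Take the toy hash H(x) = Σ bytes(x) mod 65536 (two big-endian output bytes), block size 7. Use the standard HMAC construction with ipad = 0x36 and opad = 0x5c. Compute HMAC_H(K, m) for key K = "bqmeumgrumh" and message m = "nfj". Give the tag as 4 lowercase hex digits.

Key "bqmeumgrumh" = 62 71 6d 65 75 6d 67 72 75 6d 68 is 11 bytes > B = 7, so hash it first: H(key) = 04 aa, then zero-pad to 7 bytes: K' = 04 aa 00 00 00 00 00.
K' ⊕ ipad = 32 9c 36 36 36 36 36.  K' ⊕ opad = 58 f6 5c 5c 5c 5c 5c.
Inner input = (K'⊕ipad) ∥ m = 32 9c 36 36 36 36 36 ∥ 6e 66 6a.
Inner hash: sum = 50+156+54+54+54+54+54+110+102+106 = 794 → 03 1a.
Outer input = (K'⊕opad) ∥ inner = 58 f6 5c 5c 5c 5c 5c ∥ 03 1a.
Outer hash (tag): sum = 88+246+92+92+92+92+92+3+26 = 823 → 03 37.

0337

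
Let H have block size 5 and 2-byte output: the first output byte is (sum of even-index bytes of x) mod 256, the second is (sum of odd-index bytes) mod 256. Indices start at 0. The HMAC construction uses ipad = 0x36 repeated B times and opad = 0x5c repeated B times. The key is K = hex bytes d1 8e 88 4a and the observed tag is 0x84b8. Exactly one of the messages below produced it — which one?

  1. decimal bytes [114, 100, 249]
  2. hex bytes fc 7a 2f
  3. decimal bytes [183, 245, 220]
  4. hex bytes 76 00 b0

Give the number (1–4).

Key hex bytes d1 8e 88 4a is 4 bytes ≤ B = 5; zero-pad to 5 bytes: K' = d1 8e 88 4a 00.
K' ⊕ ipad = e7 b8 be 7c 36; K' ⊕ opad = 8d d2 d4 16 5c.
m1: inner = H(e7 b8 be 7c 36 72 64 f9) = 3f 9f; tag = H(8d d2 d4 16 5c 3f 9f) = 5c27
m2: inner = H(e7 b8 be 7c 36 fc 7a 2f) = 55 5f; tag = H(8d d2 d4 16 5c 55 5f) = 1c3d
m3: inner = H(e7 b8 be 7c 36 b7 f5 dc) = d0 c7; tag = H(8d d2 d4 16 5c d0 c7) = 84b8 ← matches
m4: inner = H(e7 b8 be 7c 36 76 00 b0) = db 5a; tag = H(8d d2 d4 16 5c db 5a) = 17c3

3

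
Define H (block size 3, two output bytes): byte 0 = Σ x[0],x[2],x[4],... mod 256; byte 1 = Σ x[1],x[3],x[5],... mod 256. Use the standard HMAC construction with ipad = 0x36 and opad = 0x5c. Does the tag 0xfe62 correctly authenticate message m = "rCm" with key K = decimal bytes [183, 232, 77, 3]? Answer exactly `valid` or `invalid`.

Key decimal bytes [183, 232, 77, 3] = b7 e8 4d 03 is 4 bytes > B = 3, so hash it first: H(key) = 04 eb, then zero-pad to 3 bytes: K' = 04 eb 00.
K' ⊕ ipad = 32 dd 36; K' ⊕ opad = 58 b7 5c.
Inner hash: even-index sum = 171 mod 256 = 171; odd-index sum = 444 mod 256 = 188 → ab bc.
Outer hash (recomputed tag): even-index sum = 368 mod 256 = 112; odd-index sum = 354 mod 256 = 98 → 70 62.
Recomputed tag = 7062; claimed = fe62 → mismatch.

invalid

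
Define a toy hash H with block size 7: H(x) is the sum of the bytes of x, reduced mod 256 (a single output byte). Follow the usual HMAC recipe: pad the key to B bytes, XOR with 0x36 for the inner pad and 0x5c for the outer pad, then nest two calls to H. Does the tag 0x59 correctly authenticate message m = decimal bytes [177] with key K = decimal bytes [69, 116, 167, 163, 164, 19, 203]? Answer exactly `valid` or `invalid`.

Key decimal bytes [69, 116, 167, 163, 164, 19, 203] = 45 74 a7 a3 a4 13 cb is exactly B = 7 bytes: K' = 45 74 a7 a3 a4 13 cb.
K' ⊕ ipad = 73 42 91 95 92 25 fd; K' ⊕ opad = 19 28 fb ff f8 4f 97.
Inner hash: sum = 115+66+145+149+146+37+253+177 = 1088; mod 256 = 64 → 40.
Outer hash (recomputed tag): sum = 25+40+251+255+248+79+151+64 = 1113; mod 256 = 89 → 59.
Recomputed tag = 59; claimed = 59 → match.

valid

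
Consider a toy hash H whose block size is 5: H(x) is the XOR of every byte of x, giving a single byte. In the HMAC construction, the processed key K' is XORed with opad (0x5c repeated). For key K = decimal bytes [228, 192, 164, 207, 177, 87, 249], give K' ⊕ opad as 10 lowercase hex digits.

0c5c5c5c5c

Key decimal bytes [228, 192, 164, 207, 177, 87, 249] = e4 c0 a4 cf b1 57 f9 is 7 bytes > B = 5, so hash it first: H(key) = 50, then zero-pad to 5 bytes: K' = 50 00 00 00 00.
XOR each byte with 0x5c: 50⊕5c=0c, 00⊕5c=5c, 00⊕5c=5c, 00⊕5c=5c, 00⊕5c=5c.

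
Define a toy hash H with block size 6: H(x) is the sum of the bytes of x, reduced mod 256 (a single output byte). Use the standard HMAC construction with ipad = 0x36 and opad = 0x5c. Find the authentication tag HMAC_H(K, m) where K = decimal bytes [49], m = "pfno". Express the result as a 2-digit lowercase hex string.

Key decimal bytes [49] = 31 is 1 byte ≤ B = 6; zero-pad to 6 bytes: K' = 31 00 00 00 00 00.
K' ⊕ ipad = 07 36 36 36 36 36.  K' ⊕ opad = 6d 5c 5c 5c 5c 5c.
Inner input = (K'⊕ipad) ∥ m = 07 36 36 36 36 36 ∥ 70 66 6e 6f.
Inner hash: sum = 7+54+54+54+54+54+112+102+110+111 = 712; mod 256 = 200 → c8.
Outer input = (K'⊕opad) ∥ inner = 6d 5c 5c 5c 5c 5c ∥ c8.
Outer hash (tag): sum = 109+92+92+92+92+92+200 = 769; mod 256 = 1 → 01.

01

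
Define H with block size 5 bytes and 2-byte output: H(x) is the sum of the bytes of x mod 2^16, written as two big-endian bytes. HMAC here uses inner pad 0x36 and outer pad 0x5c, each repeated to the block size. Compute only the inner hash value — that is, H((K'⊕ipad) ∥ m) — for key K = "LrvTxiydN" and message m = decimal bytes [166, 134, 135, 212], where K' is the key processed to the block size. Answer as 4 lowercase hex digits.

0400

Key "LrvTxiydN" = 4c 72 76 54 78 69 79 64 4e is 9 bytes > B = 5, so hash it first: H(key) = 03 94, then zero-pad to 5 bytes: K' = 03 94 00 00 00.
K' ⊕ ipad = 35 a2 36 36 36.
Inner input = 35 a2 36 36 36 ∥ a6 86 87 d4.
Inner hash: sum = 53+162+54+54+54+166+134+135+212 = 1024 → 04 00.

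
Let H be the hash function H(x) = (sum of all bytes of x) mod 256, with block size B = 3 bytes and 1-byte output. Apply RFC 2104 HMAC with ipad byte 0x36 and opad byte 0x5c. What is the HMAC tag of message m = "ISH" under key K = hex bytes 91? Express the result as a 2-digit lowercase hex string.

Key hex bytes 91 is 1 byte ≤ B = 3; zero-pad to 3 bytes: K' = 91 00 00.
K' ⊕ ipad = a7 36 36.  K' ⊕ opad = cd 5c 5c.
Inner input = (K'⊕ipad) ∥ m = a7 36 36 ∥ 49 53 48.
Inner hash: sum = 167+54+54+73+83+72 = 503; mod 256 = 247 → f7.
Outer input = (K'⊕opad) ∥ inner = cd 5c 5c ∥ f7.
Outer hash (tag): sum = 205+92+92+247 = 636; mod 256 = 124 → 7c.

7c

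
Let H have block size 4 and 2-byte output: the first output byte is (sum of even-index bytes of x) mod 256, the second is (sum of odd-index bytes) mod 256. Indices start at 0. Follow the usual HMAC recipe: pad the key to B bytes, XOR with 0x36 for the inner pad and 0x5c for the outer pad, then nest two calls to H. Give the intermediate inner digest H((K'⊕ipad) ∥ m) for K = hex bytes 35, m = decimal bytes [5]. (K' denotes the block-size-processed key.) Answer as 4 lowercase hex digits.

3e6c

Key hex bytes 35 is 1 byte ≤ B = 4; zero-pad to 4 bytes: K' = 35 00 00 00.
K' ⊕ ipad = 03 36 36 36.
Inner input = 03 36 36 36 ∥ 05.
Inner hash: even-index sum = 62 mod 256 = 62; odd-index sum = 108 mod 256 = 108 → 3e 6c.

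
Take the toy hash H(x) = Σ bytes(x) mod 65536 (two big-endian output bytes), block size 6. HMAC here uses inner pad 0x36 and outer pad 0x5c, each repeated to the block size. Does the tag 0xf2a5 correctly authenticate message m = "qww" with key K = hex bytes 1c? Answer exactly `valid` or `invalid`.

Key hex bytes 1c is 1 byte ≤ B = 6; zero-pad to 6 bytes: K' = 1c 00 00 00 00 00.
K' ⊕ ipad = 2a 36 36 36 36 36; K' ⊕ opad = 40 5c 5c 5c 5c 5c.
Inner hash: sum = 42+54+54+54+54+54+113+119+119 = 663 → 02 97.
Outer hash (recomputed tag): sum = 64+92+92+92+92+92+2+151 = 677 → 02 a5.
Recomputed tag = 02a5; claimed = f2a5 → mismatch.

invalid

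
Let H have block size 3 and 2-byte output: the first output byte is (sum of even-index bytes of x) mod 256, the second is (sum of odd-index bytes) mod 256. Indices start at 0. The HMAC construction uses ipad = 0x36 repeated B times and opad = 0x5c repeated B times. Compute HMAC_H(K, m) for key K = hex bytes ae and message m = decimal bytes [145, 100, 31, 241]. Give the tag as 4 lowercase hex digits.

347f

Key hex bytes ae is 1 byte ≤ B = 3; zero-pad to 3 bytes: K' = ae 00 00.
K' ⊕ ipad = 98 36 36.  K' ⊕ opad = f2 5c 5c.
Inner input = (K'⊕ipad) ∥ m = 98 36 36 ∥ 91 64 1f f1.
Inner hash: even-index sum = 547 mod 256 = 35; odd-index sum = 230 mod 256 = 230 → 23 e6.
Outer input = (K'⊕opad) ∥ inner = f2 5c 5c ∥ 23 e6.
Outer hash (tag): even-index sum = 564 mod 256 = 52; odd-index sum = 127 mod 256 = 127 → 34 7f.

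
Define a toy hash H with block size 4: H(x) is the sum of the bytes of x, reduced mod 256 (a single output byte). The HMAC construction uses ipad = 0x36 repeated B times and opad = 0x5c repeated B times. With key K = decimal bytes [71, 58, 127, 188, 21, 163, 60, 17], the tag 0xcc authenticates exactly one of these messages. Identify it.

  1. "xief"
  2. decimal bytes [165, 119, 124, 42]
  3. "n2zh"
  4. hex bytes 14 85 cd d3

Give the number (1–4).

3

Key decimal bytes [71, 58, 127, 188, 21, 163, 60, 17] = 47 3a 7f bc 15 a3 3c 11 is 8 bytes > B = 4, so hash it first: H(key) = c1, then zero-pad to 4 bytes: K' = c1 00 00 00.
K' ⊕ ipad = f7 36 36 36; K' ⊕ opad = 9d 5c 5c 5c.
m1: inner = H(f7 36 36 36 78 69 65 66) = 45; tag = H(9d 5c 5c 5c 45) = f6
m2: inner = H(f7 36 36 36 a5 77 7c 2a) = 5b; tag = H(9d 5c 5c 5c 5b) = 0c
m3: inner = H(f7 36 36 36 6e 32 7a 68) = 1b; tag = H(9d 5c 5c 5c 1b) = cc ← matches
m4: inner = H(f7 36 36 36 14 85 cd d3) = d2; tag = H(9d 5c 5c 5c d2) = 83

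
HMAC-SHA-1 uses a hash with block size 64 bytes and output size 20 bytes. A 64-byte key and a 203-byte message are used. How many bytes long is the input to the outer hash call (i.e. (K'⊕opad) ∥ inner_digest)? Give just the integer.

Key is 64 ≤ 64 bytes, zero-padded: |K'| = 64.
Outer input = (K'⊕opad) ∥ H(inner) → 64 + 20 = 84 bytes.

84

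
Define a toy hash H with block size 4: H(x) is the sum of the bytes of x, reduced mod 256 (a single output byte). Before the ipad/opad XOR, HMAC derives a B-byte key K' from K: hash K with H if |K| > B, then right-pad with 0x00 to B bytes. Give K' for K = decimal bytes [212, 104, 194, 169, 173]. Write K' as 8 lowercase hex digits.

|K| = 5 > B = 4, so first hash the key.
H(K): sum = 212+104+194+169+173 = 852; mod 256 = 84 → 54.
Zero-pad H(K) = 54 to 4 bytes: K' = 54 00 00 00.

54000000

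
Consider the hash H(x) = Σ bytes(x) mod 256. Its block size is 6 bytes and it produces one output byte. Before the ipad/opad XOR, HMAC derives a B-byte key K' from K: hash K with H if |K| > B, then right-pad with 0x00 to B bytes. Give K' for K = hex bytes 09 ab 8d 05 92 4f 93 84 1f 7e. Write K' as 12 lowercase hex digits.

|K| = 10 > B = 6, so first hash the key.
H(K): sum = 9+171+141+5+146+79+147+132+31+126 = 987; mod 256 = 219 → db.
Zero-pad H(K) = db to 6 bytes: K' = db 00 00 00 00 00.

db0000000000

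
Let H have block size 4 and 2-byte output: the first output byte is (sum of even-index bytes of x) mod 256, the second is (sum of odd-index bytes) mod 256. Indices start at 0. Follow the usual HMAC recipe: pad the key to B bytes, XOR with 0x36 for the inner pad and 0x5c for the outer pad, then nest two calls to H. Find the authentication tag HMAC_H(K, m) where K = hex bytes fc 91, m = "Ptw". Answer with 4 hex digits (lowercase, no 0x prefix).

c37a

Key hex bytes fc 91 is 2 bytes ≤ B = 4; zero-pad to 4 bytes: K' = fc 91 00 00.
K' ⊕ ipad = ca a7 36 36.  K' ⊕ opad = a0 cd 5c 5c.
Inner input = (K'⊕ipad) ∥ m = ca a7 36 36 ∥ 50 74 77.
Inner hash: even-index sum = 455 mod 256 = 199; odd-index sum = 337 mod 256 = 81 → c7 51.
Outer input = (K'⊕opad) ∥ inner = a0 cd 5c 5c ∥ c7 51.
Outer hash (tag): even-index sum = 451 mod 256 = 195; odd-index sum = 378 mod 256 = 122 → c3 7a.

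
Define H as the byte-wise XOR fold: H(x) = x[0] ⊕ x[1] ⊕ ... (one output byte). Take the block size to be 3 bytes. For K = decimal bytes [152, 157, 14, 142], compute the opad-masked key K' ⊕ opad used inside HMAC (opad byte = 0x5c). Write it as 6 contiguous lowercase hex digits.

d95c5c

Key decimal bytes [152, 157, 14, 142] = 98 9d 0e 8e is 4 bytes > B = 3, so hash it first: H(key) = 85, then zero-pad to 3 bytes: K' = 85 00 00.
XOR each byte with 0x5c: 85⊕5c=d9, 00⊕5c=5c, 00⊕5c=5c.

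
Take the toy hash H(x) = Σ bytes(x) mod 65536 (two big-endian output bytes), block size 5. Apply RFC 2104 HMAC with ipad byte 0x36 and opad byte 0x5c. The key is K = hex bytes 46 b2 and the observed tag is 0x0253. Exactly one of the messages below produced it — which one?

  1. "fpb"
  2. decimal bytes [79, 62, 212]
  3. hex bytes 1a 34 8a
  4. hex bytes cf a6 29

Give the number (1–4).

Key hex bytes 46 b2 is 2 bytes ≤ B = 5; zero-pad to 5 bytes: K' = 46 b2 00 00 00.
K' ⊕ ipad = 70 84 36 36 36; K' ⊕ opad = 1a ee 5c 5c 5c.
m1: inner = H(70 84 36 36 36 66 70 62) = 02 ce; tag = H(1a ee 5c 5c 5c 02 ce) = 02ec
m2: inner = H(70 84 36 36 36 4f 3e d4) = 02 f7; tag = H(1a ee 5c 5c 5c 02 f7) = 0315
m3: inner = H(70 84 36 36 36 1a 34 8a) = 02 6e; tag = H(1a ee 5c 5c 5c 02 6e) = 028c
m4: inner = H(70 84 36 36 36 cf a6 29) = 03 34; tag = H(1a ee 5c 5c 5c 03 34) = 0253 ← matches

4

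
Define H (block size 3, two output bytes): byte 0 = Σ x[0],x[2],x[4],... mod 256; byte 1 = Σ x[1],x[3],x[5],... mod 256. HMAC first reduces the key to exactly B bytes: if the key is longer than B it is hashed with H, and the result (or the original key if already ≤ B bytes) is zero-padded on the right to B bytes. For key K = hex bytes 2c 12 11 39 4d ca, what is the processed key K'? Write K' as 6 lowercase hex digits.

|K| = 6 > B = 3, so first hash the key.
H(K): even-index sum = 138 mod 256 = 138; odd-index sum = 277 mod 256 = 21 → 8a 15.
Zero-pad H(K) = 8a 15 to 3 bytes: K' = 8a 15 00.

8a1500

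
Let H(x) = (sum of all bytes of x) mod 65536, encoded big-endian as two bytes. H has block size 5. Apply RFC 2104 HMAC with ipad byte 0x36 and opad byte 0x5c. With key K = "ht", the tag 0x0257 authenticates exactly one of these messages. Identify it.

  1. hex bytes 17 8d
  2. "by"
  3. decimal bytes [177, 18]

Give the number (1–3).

Key "ht" = 68 74 is 2 bytes ≤ B = 5; zero-pad to 5 bytes: K' = 68 74 00 00 00.
K' ⊕ ipad = 5e 42 36 36 36; K' ⊕ opad = 34 28 5c 5c 5c.
m1: inner = H(5e 42 36 36 36 17 8d) = 01 e6; tag = H(34 28 5c 5c 5c 01 e6) = 0257 ← matches
m2: inner = H(5e 42 36 36 36 62 79) = 02 1d; tag = H(34 28 5c 5c 5c 02 1d) = 018f
m3: inner = H(5e 42 36 36 36 b1 12) = 02 05; tag = H(34 28 5c 5c 5c 02 05) = 0177

1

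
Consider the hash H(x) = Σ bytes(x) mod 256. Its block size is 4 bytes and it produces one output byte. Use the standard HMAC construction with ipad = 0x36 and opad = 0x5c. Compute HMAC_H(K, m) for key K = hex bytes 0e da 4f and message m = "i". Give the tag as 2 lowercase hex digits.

83

Key hex bytes 0e da 4f is 3 bytes ≤ B = 4; zero-pad to 4 bytes: K' = 0e da 4f 00.
K' ⊕ ipad = 38 ec 79 36.  K' ⊕ opad = 52 86 13 5c.
Inner input = (K'⊕ipad) ∥ m = 38 ec 79 36 ∥ 69.
Inner hash: sum = 56+236+121+54+105 = 572; mod 256 = 60 → 3c.
Outer input = (K'⊕opad) ∥ inner = 52 86 13 5c ∥ 3c.
Outer hash (tag): sum = 82+134+19+92+60 = 387; mod 256 = 131 → 83.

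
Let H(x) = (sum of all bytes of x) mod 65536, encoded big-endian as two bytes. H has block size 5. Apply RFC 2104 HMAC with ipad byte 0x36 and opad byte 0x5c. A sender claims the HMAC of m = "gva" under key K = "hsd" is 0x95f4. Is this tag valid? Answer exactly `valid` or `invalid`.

Key "hsd" = 68 73 64 is 3 bytes ≤ B = 5; zero-pad to 5 bytes: K' = 68 73 64 00 00.
K' ⊕ ipad = 5e 45 52 36 36; K' ⊕ opad = 34 2f 38 5c 5c.
Inner hash: sum = 94+69+82+54+54+103+118+97 = 671 → 02 9f.
Outer hash (recomputed tag): sum = 52+47+56+92+92+2+159 = 500 → 01 f4.
Recomputed tag = 01f4; claimed = 95f4 → mismatch.

invalid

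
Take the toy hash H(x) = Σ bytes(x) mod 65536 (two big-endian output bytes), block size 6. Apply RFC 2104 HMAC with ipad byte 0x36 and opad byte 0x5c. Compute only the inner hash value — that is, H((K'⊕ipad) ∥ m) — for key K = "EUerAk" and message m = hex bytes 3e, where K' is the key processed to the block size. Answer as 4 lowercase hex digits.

027f

Key "EUerAk" = 45 55 65 72 41 6b is exactly B = 6 bytes: K' = 45 55 65 72 41 6b.
K' ⊕ ipad = 73 63 53 44 77 5d.
Inner input = 73 63 53 44 77 5d ∥ 3e.
Inner hash: sum = 115+99+83+68+119+93+62 = 639 → 02 7f.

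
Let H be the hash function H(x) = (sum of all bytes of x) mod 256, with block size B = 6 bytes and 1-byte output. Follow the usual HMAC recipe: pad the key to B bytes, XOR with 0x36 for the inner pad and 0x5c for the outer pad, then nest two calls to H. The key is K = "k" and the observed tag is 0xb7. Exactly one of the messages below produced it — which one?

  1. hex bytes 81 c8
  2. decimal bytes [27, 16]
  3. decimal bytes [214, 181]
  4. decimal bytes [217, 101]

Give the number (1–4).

Key "k" = 6b is 1 byte ≤ B = 6; zero-pad to 6 bytes: K' = 6b 00 00 00 00 00.
K' ⊕ ipad = 5d 36 36 36 36 36; K' ⊕ opad = 37 5c 5c 5c 5c 5c.
m1: inner = H(5d 36 36 36 36 36 81 c8) = b4; tag = H(37 5c 5c 5c 5c 5c b4) = b7 ← matches
m2: inner = H(5d 36 36 36 36 36 1b 10) = 96; tag = H(37 5c 5c 5c 5c 5c 96) = 99
m3: inner = H(5d 36 36 36 36 36 d6 b5) = f6; tag = H(37 5c 5c 5c 5c 5c f6) = f9
m4: inner = H(5d 36 36 36 36 36 d9 65) = a9; tag = H(37 5c 5c 5c 5c 5c a9) = ac

1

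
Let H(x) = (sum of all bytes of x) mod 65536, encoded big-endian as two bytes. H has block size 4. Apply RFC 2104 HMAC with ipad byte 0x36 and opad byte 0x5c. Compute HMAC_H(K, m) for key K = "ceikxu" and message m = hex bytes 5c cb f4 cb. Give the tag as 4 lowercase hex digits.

Key "ceikxu" = 63 65 69 6b 78 75 is 6 bytes > B = 4, so hash it first: H(key) = 02 89, then zero-pad to 4 bytes: K' = 02 89 00 00.
K' ⊕ ipad = 34 bf 36 36.  K' ⊕ opad = 5e d5 5c 5c.
Inner input = (K'⊕ipad) ∥ m = 34 bf 36 36 ∥ 5c cb f4 cb.
Inner hash: sum = 52+191+54+54+92+203+244+203 = 1093 → 04 45.
Outer input = (K'⊕opad) ∥ inner = 5e d5 5c 5c ∥ 04 45.
Outer hash (tag): sum = 94+213+92+92+4+69 = 564 → 02 34.

0234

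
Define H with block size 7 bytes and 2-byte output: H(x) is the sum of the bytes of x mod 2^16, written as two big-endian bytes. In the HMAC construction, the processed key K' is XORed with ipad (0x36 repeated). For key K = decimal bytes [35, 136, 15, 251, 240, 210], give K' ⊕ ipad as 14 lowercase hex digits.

15be39cdc6e436

Key decimal bytes [35, 136, 15, 251, 240, 210] = 23 88 0f fb f0 d2 is 6 bytes ≤ B = 7; zero-pad to 7 bytes: K' = 23 88 0f fb f0 d2 00.
XOR each byte with 0x36: 23⊕36=15, 88⊕36=be, 0f⊕36=39, fb⊕36=cd, f0⊕36=c6, d2⊕36=e4, 00⊕36=36.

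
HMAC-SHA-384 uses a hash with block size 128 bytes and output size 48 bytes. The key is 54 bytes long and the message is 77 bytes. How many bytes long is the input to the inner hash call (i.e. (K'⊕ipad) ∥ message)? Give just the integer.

Key is 54 ≤ 128 bytes, zero-padded: |K'| = 128.
Inner input = (K'⊕ipad) ∥ m → 128 + 77 = 205 bytes.

205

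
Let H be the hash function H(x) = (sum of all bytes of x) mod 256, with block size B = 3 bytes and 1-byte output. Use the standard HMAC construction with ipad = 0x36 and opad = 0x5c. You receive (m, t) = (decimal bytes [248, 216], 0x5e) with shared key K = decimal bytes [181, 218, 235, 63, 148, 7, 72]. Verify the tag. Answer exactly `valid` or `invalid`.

valid

Key decimal bytes [181, 218, 235, 63, 148, 7, 72] = b5 da eb 3f 94 07 48 is 7 bytes > B = 3, so hash it first: H(key) = 9c, then zero-pad to 3 bytes: K' = 9c 00 00.
K' ⊕ ipad = aa 36 36; K' ⊕ opad = c0 5c 5c.
Inner hash: sum = 170+54+54+248+216 = 742; mod 256 = 230 → e6.
Outer hash (recomputed tag): sum = 192+92+92+230 = 606; mod 256 = 94 → 5e.
Recomputed tag = 5e; claimed = 5e → match.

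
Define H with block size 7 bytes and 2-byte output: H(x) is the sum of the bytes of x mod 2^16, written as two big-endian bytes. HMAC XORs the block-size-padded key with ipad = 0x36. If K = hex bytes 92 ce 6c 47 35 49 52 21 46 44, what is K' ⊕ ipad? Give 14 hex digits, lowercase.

35b83636363636

Key hex bytes 92 ce 6c 47 35 49 52 21 46 44 is 10 bytes > B = 7, so hash it first: H(key) = 03 8e, then zero-pad to 7 bytes: K' = 03 8e 00 00 00 00 00.
XOR each byte with 0x36: 03⊕36=35, 8e⊕36=b8, 00⊕36=36, 00⊕36=36, 00⊕36=36, 00⊕36=36, 00⊕36=36.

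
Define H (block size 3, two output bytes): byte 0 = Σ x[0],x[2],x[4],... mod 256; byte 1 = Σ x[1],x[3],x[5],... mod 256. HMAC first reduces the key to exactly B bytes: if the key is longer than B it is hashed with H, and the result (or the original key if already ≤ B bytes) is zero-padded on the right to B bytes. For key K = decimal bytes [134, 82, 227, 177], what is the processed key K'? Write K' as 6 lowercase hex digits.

|K| = 4 > B = 3, so first hash the key.
H(K): even-index sum = 361 mod 256 = 105; odd-index sum = 259 mod 256 = 3 → 69 03.
Zero-pad H(K) = 69 03 to 3 bytes: K' = 69 03 00.

690300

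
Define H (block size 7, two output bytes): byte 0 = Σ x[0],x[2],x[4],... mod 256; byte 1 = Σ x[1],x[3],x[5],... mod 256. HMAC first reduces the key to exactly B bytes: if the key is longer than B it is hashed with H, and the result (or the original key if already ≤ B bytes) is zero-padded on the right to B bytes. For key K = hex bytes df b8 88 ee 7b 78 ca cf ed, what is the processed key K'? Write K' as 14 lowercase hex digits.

|K| = 9 > B = 7, so first hash the key.
H(K): even-index sum = 921 mod 256 = 153; odd-index sum = 749 mod 256 = 237 → 99 ed.
Zero-pad H(K) = 99 ed to 7 bytes: K' = 99 ed 00 00 00 00 00.

99ed0000000000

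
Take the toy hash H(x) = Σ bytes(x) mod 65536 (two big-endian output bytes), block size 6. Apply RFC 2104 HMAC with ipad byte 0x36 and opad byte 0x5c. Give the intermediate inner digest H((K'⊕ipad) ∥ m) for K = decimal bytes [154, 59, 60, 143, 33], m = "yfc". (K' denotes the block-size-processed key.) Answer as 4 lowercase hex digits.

030b

Key decimal bytes [154, 59, 60, 143, 33] = 9a 3b 3c 8f 21 is 5 bytes ≤ B = 6; zero-pad to 6 bytes: K' = 9a 3b 3c 8f 21 00.
K' ⊕ ipad = ac 0d 0a b9 17 36.
Inner input = ac 0d 0a b9 17 36 ∥ 79 66 63.
Inner hash: sum = 172+13+10+185+23+54+121+102+99 = 779 → 03 0b.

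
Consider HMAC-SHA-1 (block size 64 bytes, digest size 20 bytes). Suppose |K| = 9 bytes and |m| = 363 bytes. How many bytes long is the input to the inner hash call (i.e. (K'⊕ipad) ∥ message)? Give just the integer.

Key is 9 ≤ 64 bytes, zero-padded: |K'| = 64.
Inner input = (K'⊕ipad) ∥ m → 64 + 363 = 427 bytes.

427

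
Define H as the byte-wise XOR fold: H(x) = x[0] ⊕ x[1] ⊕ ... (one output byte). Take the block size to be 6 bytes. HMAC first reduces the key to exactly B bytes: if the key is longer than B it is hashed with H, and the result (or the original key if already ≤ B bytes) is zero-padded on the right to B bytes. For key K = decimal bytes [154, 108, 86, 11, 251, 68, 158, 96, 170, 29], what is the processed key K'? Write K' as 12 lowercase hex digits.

|K| = 10 > B = 6, so first hash the key.
H(K): XOR 9a⊕6c⊕56⊕0b⊕fb⊕44⊕9e⊕60⊕aa⊕1d = 5d.
Zero-pad H(K) = 5d to 6 bytes: K' = 5d 00 00 00 00 00.

5d0000000000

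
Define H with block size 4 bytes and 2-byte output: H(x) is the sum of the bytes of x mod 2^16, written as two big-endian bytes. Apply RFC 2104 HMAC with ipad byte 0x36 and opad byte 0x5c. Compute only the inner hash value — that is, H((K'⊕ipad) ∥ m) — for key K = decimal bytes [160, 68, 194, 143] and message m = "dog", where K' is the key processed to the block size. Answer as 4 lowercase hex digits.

03ef

Key decimal bytes [160, 68, 194, 143] = a0 44 c2 8f is exactly B = 4 bytes: K' = a0 44 c2 8f.
K' ⊕ ipad = 96 72 f4 b9.
Inner input = 96 72 f4 b9 ∥ 64 6f 67.
Inner hash: sum = 150+114+244+185+100+111+103 = 1007 → 03 ef.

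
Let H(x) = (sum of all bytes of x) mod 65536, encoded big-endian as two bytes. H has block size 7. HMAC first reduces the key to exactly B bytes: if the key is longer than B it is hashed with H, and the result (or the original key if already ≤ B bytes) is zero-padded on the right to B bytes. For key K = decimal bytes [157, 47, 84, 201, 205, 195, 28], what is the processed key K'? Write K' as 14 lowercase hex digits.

Key decimal bytes [157, 47, 84, 201, 205, 195, 28] = 9d 2f 54 c9 cd c3 1c is exactly B = 7 bytes: K' = 9d 2f 54 c9 cd c3 1c.

9d2f54c9cdc31c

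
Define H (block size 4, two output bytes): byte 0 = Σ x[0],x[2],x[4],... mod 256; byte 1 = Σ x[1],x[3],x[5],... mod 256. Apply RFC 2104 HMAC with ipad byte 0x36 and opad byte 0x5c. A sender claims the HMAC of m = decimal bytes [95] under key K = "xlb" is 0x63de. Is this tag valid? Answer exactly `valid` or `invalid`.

invalid

Key "xlb" = 78 6c 62 is 3 bytes ≤ B = 4; zero-pad to 4 bytes: K' = 78 6c 62 00.
K' ⊕ ipad = 4e 5a 54 36; K' ⊕ opad = 24 30 3e 5c.
Inner hash: even-index sum = 257 mod 256 = 1; odd-index sum = 144 mod 256 = 144 → 01 90.
Outer hash (recomputed tag): even-index sum = 99 mod 256 = 99; odd-index sum = 284 mod 256 = 28 → 63 1c.
Recomputed tag = 631c; claimed = 63de → mismatch.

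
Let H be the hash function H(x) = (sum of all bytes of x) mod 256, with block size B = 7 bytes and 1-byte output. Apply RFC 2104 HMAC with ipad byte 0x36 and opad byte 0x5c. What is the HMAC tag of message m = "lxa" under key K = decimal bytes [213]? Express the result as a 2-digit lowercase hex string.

1d

Key decimal bytes [213] = d5 is 1 byte ≤ B = 7; zero-pad to 7 bytes: K' = d5 00 00 00 00 00 00.
K' ⊕ ipad = e3 36 36 36 36 36 36.  K' ⊕ opad = 89 5c 5c 5c 5c 5c 5c.
Inner input = (K'⊕ipad) ∥ m = e3 36 36 36 36 36 36 ∥ 6c 78 61.
Inner hash: sum = 227+54+54+54+54+54+54+108+120+97 = 876; mod 256 = 108 → 6c.
Outer input = (K'⊕opad) ∥ inner = 89 5c 5c 5c 5c 5c 5c ∥ 6c.
Outer hash (tag): sum = 137+92+92+92+92+92+92+108 = 797; mod 256 = 29 → 1d.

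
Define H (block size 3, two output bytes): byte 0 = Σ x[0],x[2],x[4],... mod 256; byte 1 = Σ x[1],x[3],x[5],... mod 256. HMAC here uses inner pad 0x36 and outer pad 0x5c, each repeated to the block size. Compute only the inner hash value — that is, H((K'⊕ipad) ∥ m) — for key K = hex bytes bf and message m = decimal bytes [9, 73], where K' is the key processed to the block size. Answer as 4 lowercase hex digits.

Key hex bytes bf is 1 byte ≤ B = 3; zero-pad to 3 bytes: K' = bf 00 00.
K' ⊕ ipad = 89 36 36.
Inner input = 89 36 36 ∥ 09 49.
Inner hash: even-index sum = 264 mod 256 = 8; odd-index sum = 63 mod 256 = 63 → 08 3f.

083f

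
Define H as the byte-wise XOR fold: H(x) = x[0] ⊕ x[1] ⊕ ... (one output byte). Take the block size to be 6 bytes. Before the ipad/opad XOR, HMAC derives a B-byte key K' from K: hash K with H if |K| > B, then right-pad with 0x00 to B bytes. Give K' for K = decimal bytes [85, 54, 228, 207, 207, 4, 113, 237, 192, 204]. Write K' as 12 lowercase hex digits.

|K| = 10 > B = 6, so first hash the key.
H(K): XOR 55⊕36⊕e4⊕cf⊕cf⊕04⊕71⊕ed⊕c0⊕cc = 13.
Zero-pad H(K) = 13 to 6 bytes: K' = 13 00 00 00 00 00.

130000000000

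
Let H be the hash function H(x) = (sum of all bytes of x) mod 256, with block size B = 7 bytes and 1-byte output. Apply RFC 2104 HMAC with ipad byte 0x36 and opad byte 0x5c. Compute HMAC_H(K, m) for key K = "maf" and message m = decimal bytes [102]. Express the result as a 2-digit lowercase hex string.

Key "maf" = 6d 61 66 is 3 bytes ≤ B = 7; zero-pad to 7 bytes: K' = 6d 61 66 00 00 00 00.
K' ⊕ ipad = 5b 57 50 36 36 36 36.  K' ⊕ opad = 31 3d 3a 5c 5c 5c 5c.
Inner input = (K'⊕ipad) ∥ m = 5b 57 50 36 36 36 36 ∥ 66.
Inner hash: sum = 91+87+80+54+54+54+54+102 = 576; mod 256 = 64 → 40.
Outer input = (K'⊕opad) ∥ inner = 31 3d 3a 5c 5c 5c 5c ∥ 40.
Outer hash (tag): sum = 49+61+58+92+92+92+92+64 = 600; mod 256 = 88 → 58.

58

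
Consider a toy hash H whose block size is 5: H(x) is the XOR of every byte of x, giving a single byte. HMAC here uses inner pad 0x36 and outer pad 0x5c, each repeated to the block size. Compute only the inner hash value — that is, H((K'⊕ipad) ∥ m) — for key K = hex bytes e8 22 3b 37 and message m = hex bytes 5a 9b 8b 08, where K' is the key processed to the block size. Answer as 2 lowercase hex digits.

Key hex bytes e8 22 3b 37 is 4 bytes ≤ B = 5; zero-pad to 5 bytes: K' = e8 22 3b 37 00.
K' ⊕ ipad = de 14 0d 01 36.
Inner input = de 14 0d 01 36 ∥ 5a 9b 8b 08.
Inner hash: XOR de⊕14⊕0d⊕01⊕36⊕5a⊕9b⊕8b⊕08 = b2.

b2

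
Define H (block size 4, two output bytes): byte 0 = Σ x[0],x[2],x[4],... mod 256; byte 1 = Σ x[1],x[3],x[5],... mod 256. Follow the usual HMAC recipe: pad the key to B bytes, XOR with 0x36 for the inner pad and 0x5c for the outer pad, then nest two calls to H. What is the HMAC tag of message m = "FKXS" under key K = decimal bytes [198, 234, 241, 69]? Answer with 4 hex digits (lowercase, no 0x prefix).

Key decimal bytes [198, 234, 241, 69] = c6 ea f1 45 is exactly B = 4 bytes: K' = c6 ea f1 45.
K' ⊕ ipad = f0 dc c7 73.  K' ⊕ opad = 9a b6 ad 19.
Inner input = (K'⊕ipad) ∥ m = f0 dc c7 73 ∥ 46 4b 58 53.
Inner hash: even-index sum = 597 mod 256 = 85; odd-index sum = 493 mod 256 = 237 → 55 ed.
Outer input = (K'⊕opad) ∥ inner = 9a b6 ad 19 ∥ 55 ed.
Outer hash (tag): even-index sum = 412 mod 256 = 156; odd-index sum = 444 mod 256 = 188 → 9c bc.

9cbc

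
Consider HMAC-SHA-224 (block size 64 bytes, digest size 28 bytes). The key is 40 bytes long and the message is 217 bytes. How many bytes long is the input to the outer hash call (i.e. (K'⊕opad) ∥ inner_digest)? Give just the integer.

92

Key is 40 ≤ 64 bytes, zero-padded: |K'| = 64.
Outer input = (K'⊕opad) ∥ H(inner) → 64 + 28 = 92 bytes.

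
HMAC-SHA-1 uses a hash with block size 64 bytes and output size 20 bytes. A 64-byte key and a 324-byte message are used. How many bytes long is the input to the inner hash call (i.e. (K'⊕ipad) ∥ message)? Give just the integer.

Key is 64 ≤ 64 bytes, zero-padded: |K'| = 64.
Inner input = (K'⊕ipad) ∥ m → 64 + 324 = 388 bytes.

388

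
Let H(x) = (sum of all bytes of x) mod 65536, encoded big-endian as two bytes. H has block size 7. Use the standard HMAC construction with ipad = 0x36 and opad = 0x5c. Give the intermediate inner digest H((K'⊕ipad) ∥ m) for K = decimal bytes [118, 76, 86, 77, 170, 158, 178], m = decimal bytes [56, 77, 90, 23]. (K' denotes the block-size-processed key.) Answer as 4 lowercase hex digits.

0453

Key decimal bytes [118, 76, 86, 77, 170, 158, 178] = 76 4c 56 4d aa 9e b2 is exactly B = 7 bytes: K' = 76 4c 56 4d aa 9e b2.
K' ⊕ ipad = 40 7a 60 7b 9c a8 84.
Inner input = 40 7a 60 7b 9c a8 84 ∥ 38 4d 5a 17.
Inner hash: sum = 64+122+96+123+156+168+132+56+77+90+23 = 1107 → 04 53.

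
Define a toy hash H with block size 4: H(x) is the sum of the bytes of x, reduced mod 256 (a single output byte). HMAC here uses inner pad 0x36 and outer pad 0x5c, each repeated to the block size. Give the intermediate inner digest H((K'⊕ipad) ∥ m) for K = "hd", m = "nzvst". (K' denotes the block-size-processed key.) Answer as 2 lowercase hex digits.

61

Key "hd" = 68 64 is 2 bytes ≤ B = 4; zero-pad to 4 bytes: K' = 68 64 00 00.
K' ⊕ ipad = 5e 52 36 36.
Inner input = 5e 52 36 36 ∥ 6e 7a 76 73 74.
Inner hash: sum = 94+82+54+54+110+122+118+115+116 = 865; mod 256 = 97 → 61.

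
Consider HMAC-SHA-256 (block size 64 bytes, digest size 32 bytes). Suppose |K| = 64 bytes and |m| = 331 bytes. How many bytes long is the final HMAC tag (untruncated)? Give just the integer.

32

The tag is one SHA-256 digest: 32 bytes.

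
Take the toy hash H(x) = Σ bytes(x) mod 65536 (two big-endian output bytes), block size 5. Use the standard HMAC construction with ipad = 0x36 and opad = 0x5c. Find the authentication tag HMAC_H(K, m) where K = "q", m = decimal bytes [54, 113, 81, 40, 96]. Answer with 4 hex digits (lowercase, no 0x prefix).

023e

Key "q" = 71 is 1 byte ≤ B = 5; zero-pad to 5 bytes: K' = 71 00 00 00 00.
K' ⊕ ipad = 47 36 36 36 36.  K' ⊕ opad = 2d 5c 5c 5c 5c.
Inner input = (K'⊕ipad) ∥ m = 47 36 36 36 36 ∥ 36 71 51 28 60.
Inner hash: sum = 71+54+54+54+54+54+113+81+40+96 = 671 → 02 9f.
Outer input = (K'⊕opad) ∥ inner = 2d 5c 5c 5c 5c ∥ 02 9f.
Outer hash (tag): sum = 45+92+92+92+92+2+159 = 574 → 02 3e.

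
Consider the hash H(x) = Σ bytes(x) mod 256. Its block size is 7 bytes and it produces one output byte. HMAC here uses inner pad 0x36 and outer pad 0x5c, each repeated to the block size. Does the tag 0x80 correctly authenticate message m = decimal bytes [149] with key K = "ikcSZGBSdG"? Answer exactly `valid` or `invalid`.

Key "ikcSZGBSdG" = 69 6b 63 53 5a 47 42 53 64 47 is 10 bytes > B = 7, so hash it first: H(key) = 6b, then zero-pad to 7 bytes: K' = 6b 00 00 00 00 00 00.
K' ⊕ ipad = 5d 36 36 36 36 36 36; K' ⊕ opad = 37 5c 5c 5c 5c 5c 5c.
Inner hash: sum = 93+54+54+54+54+54+54+149 = 566; mod 256 = 54 → 36.
Outer hash (recomputed tag): sum = 55+92+92+92+92+92+92+54 = 661; mod 256 = 149 → 95.
Recomputed tag = 95; claimed = 80 → mismatch.

invalid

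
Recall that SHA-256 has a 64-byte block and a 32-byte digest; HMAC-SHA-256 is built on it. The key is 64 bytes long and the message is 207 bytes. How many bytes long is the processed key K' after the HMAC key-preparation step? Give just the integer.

Key is 64 ≤ 64 bytes, zero-padded: |K'| = 64.

64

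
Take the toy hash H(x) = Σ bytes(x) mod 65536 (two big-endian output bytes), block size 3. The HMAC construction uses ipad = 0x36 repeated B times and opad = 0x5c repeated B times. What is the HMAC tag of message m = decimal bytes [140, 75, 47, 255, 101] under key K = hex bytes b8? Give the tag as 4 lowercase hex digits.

0203

Key hex bytes b8 is 1 byte ≤ B = 3; zero-pad to 3 bytes: K' = b8 00 00.
K' ⊕ ipad = 8e 36 36.  K' ⊕ opad = e4 5c 5c.
Inner input = (K'⊕ipad) ∥ m = 8e 36 36 ∥ 8c 4b 2f ff 65.
Inner hash: sum = 142+54+54+140+75+47+255+101 = 868 → 03 64.
Outer input = (K'⊕opad) ∥ inner = e4 5c 5c ∥ 03 64.
Outer hash (tag): sum = 228+92+92+3+100 = 515 → 02 03.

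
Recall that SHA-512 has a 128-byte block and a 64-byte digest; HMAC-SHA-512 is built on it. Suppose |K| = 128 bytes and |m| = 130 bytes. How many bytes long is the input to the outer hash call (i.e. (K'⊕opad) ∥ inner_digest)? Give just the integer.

Key is 128 ≤ 128 bytes, zero-padded: |K'| = 128.
Outer input = (K'⊕opad) ∥ H(inner) → 128 + 64 = 192 bytes.

192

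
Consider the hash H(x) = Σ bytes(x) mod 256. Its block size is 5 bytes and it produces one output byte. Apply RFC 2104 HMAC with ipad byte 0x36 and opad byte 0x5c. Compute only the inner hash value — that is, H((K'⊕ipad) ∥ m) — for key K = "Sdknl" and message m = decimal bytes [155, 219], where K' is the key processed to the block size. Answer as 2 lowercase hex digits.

Key "Sdknl" = 53 64 6b 6e 6c is exactly B = 5 bytes: K' = 53 64 6b 6e 6c.
K' ⊕ ipad = 65 52 5d 58 5a.
Inner input = 65 52 5d 58 5a ∥ 9b db.
Inner hash: sum = 101+82+93+88+90+155+219 = 828; mod 256 = 60 → 3c.

3c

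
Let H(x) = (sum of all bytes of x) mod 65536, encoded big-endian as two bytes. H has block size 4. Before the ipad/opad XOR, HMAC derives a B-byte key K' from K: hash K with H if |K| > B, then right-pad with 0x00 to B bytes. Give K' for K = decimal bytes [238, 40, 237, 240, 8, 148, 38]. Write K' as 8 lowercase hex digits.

|K| = 7 > B = 4, so first hash the key.
H(K): sum = 238+40+237+240+8+148+38 = 949 → 03 b5.
Zero-pad H(K) = 03 b5 to 4 bytes: K' = 03 b5 00 00.

03b50000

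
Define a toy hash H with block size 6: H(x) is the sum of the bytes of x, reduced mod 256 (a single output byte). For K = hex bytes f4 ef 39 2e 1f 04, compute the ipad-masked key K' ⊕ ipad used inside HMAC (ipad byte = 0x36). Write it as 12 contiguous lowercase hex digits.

Key hex bytes f4 ef 39 2e 1f 04 is exactly B = 6 bytes: K' = f4 ef 39 2e 1f 04.
XOR each byte with 0x36: f4⊕36=c2, ef⊕36=d9, 39⊕36=0f, 2e⊕36=18, 1f⊕36=29, 04⊕36=32.

c2d90f182932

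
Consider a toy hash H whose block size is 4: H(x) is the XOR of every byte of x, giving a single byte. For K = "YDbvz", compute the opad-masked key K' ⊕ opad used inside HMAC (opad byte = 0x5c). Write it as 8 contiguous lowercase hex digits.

Key "YDbvz" = 59 44 62 76 7a is 5 bytes > B = 4, so hash it first: H(key) = 73, then zero-pad to 4 bytes: K' = 73 00 00 00.
XOR each byte with 0x5c: 73⊕5c=2f, 00⊕5c=5c, 00⊕5c=5c, 00⊕5c=5c.

2f5c5c5c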